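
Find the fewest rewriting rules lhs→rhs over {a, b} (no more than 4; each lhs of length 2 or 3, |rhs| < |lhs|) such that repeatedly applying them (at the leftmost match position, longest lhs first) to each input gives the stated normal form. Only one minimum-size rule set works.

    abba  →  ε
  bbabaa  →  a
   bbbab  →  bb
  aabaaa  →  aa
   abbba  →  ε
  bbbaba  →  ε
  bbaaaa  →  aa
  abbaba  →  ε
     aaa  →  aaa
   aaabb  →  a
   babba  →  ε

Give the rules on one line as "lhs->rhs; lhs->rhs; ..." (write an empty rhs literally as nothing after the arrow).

ab->; aba->ba; ba->; bba->ab

  | abba => ba => ε
  | bbabaa => abbaa => baa => a
  | bbbab => babb => bb
  | aabaaa => abaaa => baaa => aa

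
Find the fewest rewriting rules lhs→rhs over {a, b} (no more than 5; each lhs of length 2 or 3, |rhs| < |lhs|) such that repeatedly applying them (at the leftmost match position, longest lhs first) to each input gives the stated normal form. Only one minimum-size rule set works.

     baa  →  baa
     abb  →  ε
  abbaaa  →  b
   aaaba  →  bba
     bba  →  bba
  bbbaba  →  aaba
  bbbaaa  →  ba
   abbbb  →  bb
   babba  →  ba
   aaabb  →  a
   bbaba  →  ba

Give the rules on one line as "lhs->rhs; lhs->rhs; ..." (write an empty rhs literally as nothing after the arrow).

aaa->b; abb->; bab->; bbb->a

  | baa
  | abb => ε
  | abbaaa => aaa => b
  | aaaba => bba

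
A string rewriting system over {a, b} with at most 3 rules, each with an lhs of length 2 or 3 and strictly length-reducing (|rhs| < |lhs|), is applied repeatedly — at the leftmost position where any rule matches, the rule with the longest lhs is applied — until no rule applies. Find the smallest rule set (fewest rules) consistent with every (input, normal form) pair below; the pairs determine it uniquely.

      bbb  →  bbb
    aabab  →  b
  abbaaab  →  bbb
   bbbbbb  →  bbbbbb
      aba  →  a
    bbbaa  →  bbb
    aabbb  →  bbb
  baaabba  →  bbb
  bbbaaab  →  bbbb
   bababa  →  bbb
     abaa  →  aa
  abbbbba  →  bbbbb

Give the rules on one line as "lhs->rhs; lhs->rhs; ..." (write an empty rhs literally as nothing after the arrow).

  | bbb
  | aabab => aab => ab => b
  | abbaaab => bbaaab => bbaab => bbab => bbb
  | bbbbbb

ab->b; aba->a; ba->b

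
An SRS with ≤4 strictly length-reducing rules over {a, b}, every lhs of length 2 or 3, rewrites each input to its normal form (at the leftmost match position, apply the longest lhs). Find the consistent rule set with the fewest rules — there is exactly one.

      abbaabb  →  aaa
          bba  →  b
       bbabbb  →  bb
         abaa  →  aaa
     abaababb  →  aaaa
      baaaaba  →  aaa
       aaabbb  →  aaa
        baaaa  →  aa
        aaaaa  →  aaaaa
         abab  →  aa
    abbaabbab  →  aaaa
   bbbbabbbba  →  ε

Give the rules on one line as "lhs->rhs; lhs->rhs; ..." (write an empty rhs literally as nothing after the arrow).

ab->a; ba->; baa->; bbb->b

  | abbaabb => abaabb => aaabb => aaab => aaa
  | bba => b
  | bbabbb => bbbb => bb
  | abaa => aaa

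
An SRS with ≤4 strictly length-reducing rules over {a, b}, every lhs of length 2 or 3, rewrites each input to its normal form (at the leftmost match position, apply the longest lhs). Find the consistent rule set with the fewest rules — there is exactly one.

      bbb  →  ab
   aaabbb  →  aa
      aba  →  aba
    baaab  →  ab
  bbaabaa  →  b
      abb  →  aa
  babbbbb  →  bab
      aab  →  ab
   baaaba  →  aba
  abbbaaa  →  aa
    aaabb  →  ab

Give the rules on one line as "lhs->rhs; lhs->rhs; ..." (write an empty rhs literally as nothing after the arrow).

aaa->b; aab->ab; bb->a

  | bbb => ab
  | aaabbb => bbbb => abb => aa
  | aba
  | baaab => bbb => ab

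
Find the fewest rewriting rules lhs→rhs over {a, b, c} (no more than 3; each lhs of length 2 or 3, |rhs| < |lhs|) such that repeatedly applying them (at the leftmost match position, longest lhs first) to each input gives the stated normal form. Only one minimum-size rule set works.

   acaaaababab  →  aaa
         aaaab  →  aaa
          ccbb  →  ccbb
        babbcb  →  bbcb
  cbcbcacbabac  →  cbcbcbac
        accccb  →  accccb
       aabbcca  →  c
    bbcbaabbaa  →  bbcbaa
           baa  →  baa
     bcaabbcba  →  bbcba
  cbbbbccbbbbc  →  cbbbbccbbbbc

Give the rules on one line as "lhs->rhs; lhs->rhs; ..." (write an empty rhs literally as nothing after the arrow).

  | acaaaababab => aaaababab => aaaabab => aaaab => aaa
  | aaaab => aaa
  | ccbb
  | babbcb => bbcb

ab->; ca->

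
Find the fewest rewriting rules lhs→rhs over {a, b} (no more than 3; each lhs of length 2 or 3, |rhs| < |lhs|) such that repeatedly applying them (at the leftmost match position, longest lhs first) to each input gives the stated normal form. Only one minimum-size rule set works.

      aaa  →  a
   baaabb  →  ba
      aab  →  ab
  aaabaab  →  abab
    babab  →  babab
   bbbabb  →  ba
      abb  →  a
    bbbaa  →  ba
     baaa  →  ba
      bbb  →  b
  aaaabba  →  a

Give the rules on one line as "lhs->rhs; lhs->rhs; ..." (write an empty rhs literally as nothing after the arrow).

  | aaa => aa => a
  | baaabb => baabb => babb => ba
  | aab => ab
  | aaabaab => aabaab => abaab => abab

aa->a; bb->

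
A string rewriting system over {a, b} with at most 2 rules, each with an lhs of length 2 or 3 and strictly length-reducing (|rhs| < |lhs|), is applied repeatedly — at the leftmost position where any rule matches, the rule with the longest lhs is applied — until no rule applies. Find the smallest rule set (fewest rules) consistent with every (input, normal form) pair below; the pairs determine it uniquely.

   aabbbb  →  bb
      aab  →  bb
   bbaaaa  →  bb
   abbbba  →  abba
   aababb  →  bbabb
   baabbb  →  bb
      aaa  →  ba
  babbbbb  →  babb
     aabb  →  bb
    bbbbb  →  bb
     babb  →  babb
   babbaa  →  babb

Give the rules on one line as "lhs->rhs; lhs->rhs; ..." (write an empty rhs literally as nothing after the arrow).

aa->b; bbb->bb

  | aabbbb => bbbbb => bbbb => bbb => bb
  | aab => bb
  | bbaaaa => bbbaa => bbaa => bbb => bb
  | abbbba => abbba => abba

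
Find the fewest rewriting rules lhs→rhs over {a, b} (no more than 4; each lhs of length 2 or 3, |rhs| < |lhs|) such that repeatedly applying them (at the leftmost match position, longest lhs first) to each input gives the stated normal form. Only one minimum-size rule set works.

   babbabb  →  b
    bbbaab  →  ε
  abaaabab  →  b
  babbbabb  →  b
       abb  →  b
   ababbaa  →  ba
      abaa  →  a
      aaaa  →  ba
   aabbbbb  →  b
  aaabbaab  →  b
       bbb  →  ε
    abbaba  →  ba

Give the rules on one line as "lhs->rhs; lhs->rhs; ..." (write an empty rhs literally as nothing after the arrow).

  | babbabb => bbabb => aabb => abb => b
  | bbbaab => abaab => aab => ab => ε
  | abaaabab => aaabab => babab => bab => b
  | babbbabb => bbbabb => ababb => abb => b

aa->a; aaa->ba; ab->; bb->a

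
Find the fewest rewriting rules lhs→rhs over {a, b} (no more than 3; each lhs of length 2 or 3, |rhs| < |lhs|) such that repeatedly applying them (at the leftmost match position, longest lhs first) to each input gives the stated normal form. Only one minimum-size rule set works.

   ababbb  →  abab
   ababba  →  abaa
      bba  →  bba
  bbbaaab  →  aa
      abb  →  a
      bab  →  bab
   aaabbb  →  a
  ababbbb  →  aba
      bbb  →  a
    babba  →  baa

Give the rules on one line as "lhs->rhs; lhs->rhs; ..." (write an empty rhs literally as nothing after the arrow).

aab->; abb->a; bbb->a

  | ababbb => abab
  | ababba => abaa
  | bba
  | bbbaaab => aaaab => aa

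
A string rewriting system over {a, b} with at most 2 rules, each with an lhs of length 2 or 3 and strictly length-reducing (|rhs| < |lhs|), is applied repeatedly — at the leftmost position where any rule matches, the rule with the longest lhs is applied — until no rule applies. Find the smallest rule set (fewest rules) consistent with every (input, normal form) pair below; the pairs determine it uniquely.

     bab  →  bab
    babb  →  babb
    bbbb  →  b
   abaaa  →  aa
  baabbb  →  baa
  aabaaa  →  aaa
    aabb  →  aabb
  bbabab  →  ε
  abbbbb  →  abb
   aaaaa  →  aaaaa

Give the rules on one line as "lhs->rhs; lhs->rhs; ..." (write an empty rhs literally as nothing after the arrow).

  | bab
  | babb
  | bbbb => b
  | abaaa => aa

aba->; bbb->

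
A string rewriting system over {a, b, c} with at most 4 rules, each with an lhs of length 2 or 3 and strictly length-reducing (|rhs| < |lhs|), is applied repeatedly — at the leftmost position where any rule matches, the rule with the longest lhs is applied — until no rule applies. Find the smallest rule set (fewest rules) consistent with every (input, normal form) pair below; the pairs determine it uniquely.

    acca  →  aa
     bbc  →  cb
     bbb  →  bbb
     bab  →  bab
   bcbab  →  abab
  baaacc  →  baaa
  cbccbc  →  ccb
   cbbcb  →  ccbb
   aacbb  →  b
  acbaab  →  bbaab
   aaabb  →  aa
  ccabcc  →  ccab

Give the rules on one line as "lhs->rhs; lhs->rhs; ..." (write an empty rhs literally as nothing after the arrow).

abb->; ac->b; bbc->cb; bc->a

  | acca => bca => aa
  | bbc => cb
  | bbb
  | bab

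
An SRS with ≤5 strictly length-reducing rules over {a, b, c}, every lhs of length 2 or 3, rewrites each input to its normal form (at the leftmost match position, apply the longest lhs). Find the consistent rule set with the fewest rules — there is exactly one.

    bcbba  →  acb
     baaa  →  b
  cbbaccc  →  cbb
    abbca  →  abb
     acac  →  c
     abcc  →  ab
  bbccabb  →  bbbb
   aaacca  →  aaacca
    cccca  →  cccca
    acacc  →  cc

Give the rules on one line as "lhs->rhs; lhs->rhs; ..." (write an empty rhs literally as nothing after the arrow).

aca->; ba->b; bc->b; bcb->ac

  | bcbba => acba => acb
  | baaa => baa => ba => b
  | cbbaccc => cbbccc => cbbcc => cbbc => cbb
  | abbca => abba => abb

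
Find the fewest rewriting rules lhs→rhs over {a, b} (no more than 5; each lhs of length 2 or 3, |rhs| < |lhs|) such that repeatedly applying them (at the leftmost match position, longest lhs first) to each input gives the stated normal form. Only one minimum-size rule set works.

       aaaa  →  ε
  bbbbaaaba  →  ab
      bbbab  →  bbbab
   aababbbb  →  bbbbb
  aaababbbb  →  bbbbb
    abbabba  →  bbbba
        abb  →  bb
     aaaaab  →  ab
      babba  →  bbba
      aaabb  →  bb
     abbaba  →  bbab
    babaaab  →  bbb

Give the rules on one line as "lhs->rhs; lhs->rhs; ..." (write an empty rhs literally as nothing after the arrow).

aa->; aba->ab; abb->bb; baa->aa

  | aaaa => aa => ε
  | bbbbaaaba => bbbaaaba => bbaaaba => baaaba => aaaba => aba => ab
  | bbbab
  | aababbbb => babbbb => bbbbb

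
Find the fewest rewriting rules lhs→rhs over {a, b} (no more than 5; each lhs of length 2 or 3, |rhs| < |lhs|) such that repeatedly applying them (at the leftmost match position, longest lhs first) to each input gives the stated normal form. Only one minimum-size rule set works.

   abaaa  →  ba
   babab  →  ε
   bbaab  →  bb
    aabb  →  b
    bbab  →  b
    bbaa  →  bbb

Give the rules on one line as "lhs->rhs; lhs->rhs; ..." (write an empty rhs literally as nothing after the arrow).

  | abaaa => aaa => ba
  | babab => ab => ε
  | bbaab => bb
  | aabb => b

aa->b; aab->; ab->; bab->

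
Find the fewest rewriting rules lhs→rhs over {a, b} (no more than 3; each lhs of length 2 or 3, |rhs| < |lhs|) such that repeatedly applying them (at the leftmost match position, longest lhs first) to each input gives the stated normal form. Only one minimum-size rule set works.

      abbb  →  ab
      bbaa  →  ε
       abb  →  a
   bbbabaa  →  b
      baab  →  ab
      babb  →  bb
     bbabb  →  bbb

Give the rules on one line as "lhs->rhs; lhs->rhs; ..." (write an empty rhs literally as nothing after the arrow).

  | abbb => ab
  | bbaa => ba => ε
  | abb => a
  | bbbabaa => bbbaa => bba => b

abb->a; ba->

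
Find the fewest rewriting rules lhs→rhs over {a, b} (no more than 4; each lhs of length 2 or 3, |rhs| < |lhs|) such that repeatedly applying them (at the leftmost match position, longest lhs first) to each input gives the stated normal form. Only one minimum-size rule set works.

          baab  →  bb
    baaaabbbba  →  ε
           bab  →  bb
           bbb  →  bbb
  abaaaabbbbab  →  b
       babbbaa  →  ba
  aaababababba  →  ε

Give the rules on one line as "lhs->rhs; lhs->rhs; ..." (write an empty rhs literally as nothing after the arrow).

  | baab => bab => bb
  | baaaabbbba => baaabbba => baabba => baba => bba => ε
  | bab => bb
  | bbb

ab->b; abb->b; bba->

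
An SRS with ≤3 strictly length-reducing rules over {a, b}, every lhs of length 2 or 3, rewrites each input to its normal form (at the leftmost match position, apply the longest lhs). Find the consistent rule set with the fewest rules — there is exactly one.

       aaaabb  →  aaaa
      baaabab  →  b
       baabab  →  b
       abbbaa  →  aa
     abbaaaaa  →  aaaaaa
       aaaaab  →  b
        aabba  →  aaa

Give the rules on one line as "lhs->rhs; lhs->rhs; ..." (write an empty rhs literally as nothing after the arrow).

ab->b; abb->a; ba->a

  | aaaabb => aaaa
  | baaabab => aaabab => aabab => abab => bab => ab => b
  | baabab => aabab => abab => bab => ab => b
  | abbbaa => abaa => baa => aa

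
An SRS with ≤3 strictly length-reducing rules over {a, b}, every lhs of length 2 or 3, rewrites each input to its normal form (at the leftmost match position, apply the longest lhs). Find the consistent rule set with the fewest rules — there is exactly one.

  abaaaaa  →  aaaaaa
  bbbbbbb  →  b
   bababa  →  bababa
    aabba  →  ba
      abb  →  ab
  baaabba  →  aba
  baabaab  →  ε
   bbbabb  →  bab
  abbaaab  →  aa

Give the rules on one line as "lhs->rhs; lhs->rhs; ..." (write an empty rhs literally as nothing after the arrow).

  | abaaaaa => aaaaaa
  | bbbbbbb => bbbbbb => bbbbb => bbbb => bbb => bb => b
  | bababa
  | aabba => ba

aab->; baa->aa; bb->b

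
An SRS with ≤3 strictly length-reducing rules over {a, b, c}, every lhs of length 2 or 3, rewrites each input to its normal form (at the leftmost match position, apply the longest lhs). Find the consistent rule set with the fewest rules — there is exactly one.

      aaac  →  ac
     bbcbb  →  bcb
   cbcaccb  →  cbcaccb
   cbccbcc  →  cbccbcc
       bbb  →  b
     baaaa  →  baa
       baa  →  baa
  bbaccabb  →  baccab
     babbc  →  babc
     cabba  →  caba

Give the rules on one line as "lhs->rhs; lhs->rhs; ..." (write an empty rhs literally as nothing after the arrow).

aaa->a; bb->b

  | aaac => ac
  | bbcbb => bcbb => bcb
  | cbcaccb
  | cbccbcc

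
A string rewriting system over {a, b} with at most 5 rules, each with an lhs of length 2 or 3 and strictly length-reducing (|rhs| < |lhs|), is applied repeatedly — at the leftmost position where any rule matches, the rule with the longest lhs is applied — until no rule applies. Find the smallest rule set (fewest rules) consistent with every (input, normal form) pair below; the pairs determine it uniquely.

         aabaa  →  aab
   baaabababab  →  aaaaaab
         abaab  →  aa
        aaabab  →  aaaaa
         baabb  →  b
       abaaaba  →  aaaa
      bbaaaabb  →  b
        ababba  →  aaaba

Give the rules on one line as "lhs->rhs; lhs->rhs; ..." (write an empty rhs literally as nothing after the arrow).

  | aabaa => aab
  | baaabababab => babababab => aaababab => aaaaaab
  | abaab => abb => aa
  | aaabab => aaaaa

abb->aa; baa->b; bab->aa; bb->b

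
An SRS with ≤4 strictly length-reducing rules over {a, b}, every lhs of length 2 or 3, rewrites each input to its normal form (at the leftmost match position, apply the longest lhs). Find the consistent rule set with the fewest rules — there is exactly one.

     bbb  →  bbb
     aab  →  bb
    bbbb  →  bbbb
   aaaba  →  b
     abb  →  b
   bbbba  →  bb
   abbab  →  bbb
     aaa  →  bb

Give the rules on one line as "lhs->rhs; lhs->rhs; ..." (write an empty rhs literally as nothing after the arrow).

aa->b; aaa->bb; abb->aa; bba->

  | bbb
  | aab => bb
  | bbbb
  | aaaba => bbba => b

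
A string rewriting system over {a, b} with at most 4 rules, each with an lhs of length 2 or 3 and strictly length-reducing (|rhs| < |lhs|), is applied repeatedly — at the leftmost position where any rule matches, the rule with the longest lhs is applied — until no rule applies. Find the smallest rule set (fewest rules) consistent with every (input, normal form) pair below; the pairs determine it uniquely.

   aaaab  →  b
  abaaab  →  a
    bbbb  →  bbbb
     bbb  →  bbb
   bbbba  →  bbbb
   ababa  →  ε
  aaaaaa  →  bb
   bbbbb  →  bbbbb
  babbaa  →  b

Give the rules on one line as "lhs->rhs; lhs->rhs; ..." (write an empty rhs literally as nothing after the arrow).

aa->; aaa->bb; ba->b; bab->

  | aaaab => bbab => b
  | abaaab => abaab => abab => a
  | bbbb
  | bbb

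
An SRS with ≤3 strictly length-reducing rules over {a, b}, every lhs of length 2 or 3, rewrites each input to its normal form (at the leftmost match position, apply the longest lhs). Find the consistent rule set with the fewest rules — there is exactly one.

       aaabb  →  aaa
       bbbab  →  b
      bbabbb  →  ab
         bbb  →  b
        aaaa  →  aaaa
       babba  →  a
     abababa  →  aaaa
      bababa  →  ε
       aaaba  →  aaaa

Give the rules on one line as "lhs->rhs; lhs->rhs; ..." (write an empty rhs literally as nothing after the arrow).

  | aaabb => aaa
  | bbbab => bab => b
  | bbabbb => abbb => ab
  | bbb => b

aba->aa; ba->; bb->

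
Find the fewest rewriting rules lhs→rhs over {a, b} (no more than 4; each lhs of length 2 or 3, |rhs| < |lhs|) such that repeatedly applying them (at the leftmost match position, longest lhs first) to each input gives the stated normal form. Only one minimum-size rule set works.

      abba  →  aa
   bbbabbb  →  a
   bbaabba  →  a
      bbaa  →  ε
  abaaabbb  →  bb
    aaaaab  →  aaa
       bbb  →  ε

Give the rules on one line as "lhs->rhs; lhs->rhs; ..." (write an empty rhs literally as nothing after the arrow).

  | abba => aba => aa
  | bbbabbb => abbb => a
  | bbaabba => bbbbba => bba => ba => a
  | bbaa => bbb => ε

aab->; ba->a; baa->bb; bbb->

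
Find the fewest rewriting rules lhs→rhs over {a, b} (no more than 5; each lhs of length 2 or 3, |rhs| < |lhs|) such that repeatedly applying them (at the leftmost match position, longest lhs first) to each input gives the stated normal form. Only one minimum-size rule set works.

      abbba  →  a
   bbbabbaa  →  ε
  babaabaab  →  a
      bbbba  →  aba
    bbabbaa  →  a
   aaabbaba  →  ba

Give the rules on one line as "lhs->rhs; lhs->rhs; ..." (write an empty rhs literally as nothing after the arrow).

aa->; bab->a; bb->; bbb->a

  | abbba => aaa => a
  | bbbabbaa => aabbaa => bbaa => aa => ε
  | babaabaab => aaabaab => abaab => abb => a
  | bbbba => aba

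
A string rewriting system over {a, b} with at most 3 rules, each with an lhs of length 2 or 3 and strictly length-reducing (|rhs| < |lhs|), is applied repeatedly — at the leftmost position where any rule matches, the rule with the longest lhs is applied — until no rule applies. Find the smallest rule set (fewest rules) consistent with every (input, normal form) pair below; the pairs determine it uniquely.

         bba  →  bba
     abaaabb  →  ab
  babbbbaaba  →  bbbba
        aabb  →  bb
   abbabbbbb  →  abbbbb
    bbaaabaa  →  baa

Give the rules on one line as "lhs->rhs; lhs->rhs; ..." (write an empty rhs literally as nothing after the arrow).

aab->b; bab->

  | bba
  | abaaabb => ababb => ab
  | babbbbaaba => bbbaaba => bbbba
  | aabb => bb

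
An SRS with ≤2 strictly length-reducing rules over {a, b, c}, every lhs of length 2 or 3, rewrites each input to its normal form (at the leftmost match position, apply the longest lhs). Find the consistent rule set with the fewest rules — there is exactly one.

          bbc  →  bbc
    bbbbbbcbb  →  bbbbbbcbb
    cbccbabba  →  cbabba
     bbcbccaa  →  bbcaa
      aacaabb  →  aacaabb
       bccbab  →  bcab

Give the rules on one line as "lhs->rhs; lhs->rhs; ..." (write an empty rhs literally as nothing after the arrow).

cbc->; ccb->c

  | bbc
  | bbbbbbcbb
  | cbccbabba => cbabba
  | bbcbccaa => bbcaa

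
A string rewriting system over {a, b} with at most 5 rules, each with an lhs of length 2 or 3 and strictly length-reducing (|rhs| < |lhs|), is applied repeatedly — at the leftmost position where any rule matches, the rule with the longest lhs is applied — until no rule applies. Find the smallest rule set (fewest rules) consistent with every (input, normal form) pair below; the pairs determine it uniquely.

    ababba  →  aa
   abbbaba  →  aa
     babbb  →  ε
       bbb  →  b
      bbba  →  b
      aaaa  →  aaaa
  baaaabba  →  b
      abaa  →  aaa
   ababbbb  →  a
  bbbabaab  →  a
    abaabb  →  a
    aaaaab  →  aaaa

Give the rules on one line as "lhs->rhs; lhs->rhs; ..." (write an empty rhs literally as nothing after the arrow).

aab->a; ab->a; ba->b; bb->

  | ababba => aabba => aba => aa
  | abbbaba => abbaba => ababa => aaba => aa
  | babbb => bbbb => bb => ε
  | bbb => b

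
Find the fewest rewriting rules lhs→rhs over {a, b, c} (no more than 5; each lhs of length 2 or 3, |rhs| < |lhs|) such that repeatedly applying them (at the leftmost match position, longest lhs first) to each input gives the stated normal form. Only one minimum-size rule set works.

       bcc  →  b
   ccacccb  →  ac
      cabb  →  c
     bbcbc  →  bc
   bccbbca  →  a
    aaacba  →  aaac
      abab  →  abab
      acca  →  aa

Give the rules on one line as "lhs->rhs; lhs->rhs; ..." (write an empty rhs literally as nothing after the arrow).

bb->c; ca->c; cb->c; cc->

  | bcc => b
  | ccacccb => acccb => acb => ac
  | cabb => cbb => cb => c
  | bbcbc => ccbc => bc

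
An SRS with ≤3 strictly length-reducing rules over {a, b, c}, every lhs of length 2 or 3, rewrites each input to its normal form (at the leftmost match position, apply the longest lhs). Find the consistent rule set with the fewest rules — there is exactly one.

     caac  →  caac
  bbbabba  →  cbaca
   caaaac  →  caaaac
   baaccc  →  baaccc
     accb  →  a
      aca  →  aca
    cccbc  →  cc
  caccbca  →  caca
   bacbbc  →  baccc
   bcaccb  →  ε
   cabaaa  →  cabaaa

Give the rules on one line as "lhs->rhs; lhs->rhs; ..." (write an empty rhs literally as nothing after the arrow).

bb->c; bca->; ccb->

  | caac
  | bbbabba => cbabba => cbaca
  | caaaac
  | baaccc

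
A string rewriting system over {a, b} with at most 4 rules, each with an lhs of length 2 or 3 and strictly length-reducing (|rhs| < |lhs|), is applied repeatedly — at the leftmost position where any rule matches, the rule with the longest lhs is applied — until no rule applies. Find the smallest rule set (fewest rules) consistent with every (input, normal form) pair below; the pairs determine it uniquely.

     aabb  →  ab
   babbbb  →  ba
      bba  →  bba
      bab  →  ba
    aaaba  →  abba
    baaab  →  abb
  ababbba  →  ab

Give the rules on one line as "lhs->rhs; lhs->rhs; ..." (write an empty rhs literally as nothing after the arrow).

aaa->ab; aab->a; baa->aa; bab->ba

  | aabb => ab
  | babbbb => babbb => babb => bab => ba
  | bba
  | bab => ba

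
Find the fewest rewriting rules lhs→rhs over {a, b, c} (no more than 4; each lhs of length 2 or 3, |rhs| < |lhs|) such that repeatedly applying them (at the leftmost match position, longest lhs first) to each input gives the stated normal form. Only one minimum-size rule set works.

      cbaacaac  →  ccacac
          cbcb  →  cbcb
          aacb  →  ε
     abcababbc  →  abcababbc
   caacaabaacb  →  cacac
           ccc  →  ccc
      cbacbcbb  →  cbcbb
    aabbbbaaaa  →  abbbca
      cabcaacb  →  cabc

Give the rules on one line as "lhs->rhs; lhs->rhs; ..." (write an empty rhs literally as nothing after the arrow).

aa->a; acb->; baa->ca

  | cbaacaac => ccacaac => ccacac
  | cbcb
  | aacb => acb => ε
  | abcababbc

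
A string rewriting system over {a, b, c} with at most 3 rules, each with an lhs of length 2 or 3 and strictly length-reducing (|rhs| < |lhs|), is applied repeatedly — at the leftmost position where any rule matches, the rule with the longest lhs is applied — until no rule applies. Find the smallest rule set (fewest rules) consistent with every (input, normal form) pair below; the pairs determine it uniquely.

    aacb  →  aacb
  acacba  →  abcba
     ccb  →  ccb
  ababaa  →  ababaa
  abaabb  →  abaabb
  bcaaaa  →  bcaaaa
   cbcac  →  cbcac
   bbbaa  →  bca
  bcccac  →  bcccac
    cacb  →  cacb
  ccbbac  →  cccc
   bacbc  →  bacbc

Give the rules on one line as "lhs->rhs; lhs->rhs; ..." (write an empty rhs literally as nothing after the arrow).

aca->ab; bba->c

  | aacb
  | acacba => abcba
  | ccb
  | ababaa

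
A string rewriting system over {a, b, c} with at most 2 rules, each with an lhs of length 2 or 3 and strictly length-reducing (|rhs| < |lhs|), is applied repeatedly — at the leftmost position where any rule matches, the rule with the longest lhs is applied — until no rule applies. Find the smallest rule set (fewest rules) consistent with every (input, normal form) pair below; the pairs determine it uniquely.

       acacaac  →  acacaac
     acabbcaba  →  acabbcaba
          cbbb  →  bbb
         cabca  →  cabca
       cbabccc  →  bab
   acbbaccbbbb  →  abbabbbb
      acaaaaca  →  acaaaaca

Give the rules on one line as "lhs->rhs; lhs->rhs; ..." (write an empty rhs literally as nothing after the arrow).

  | acacaac
  | acabbcaba
  | cbbb => bbb
  | cabca

cb->b; ccc->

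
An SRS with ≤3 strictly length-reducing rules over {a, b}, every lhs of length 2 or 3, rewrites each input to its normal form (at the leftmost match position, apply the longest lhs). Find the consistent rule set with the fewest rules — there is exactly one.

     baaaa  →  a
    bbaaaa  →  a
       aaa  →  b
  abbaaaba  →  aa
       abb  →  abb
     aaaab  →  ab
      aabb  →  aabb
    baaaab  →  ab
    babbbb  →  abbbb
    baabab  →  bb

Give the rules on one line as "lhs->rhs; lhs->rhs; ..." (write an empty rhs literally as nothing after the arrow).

aaa->b; ba->a

  | baaaa => aaaa => ba => a
  | bbaaaa => baaaa => aaaa => ba => a
  | aaa => b
  | abbaaaba => abaaaba => aaaaba => baba => aba => aa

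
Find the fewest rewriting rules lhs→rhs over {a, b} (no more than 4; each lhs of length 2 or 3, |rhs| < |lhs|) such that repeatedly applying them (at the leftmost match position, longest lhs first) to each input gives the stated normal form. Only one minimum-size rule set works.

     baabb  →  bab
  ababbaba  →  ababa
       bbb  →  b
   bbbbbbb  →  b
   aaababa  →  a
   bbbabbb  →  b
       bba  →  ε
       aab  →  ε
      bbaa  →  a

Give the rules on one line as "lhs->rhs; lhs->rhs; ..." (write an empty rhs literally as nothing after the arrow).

aab->; baa->ba; bb->b; bba->

  | baabb => babb => bab
  | ababbaba => ababa
  | bbb => bb => b
  | bbbbbbb => bbbbbb => bbbbb => bbbb => bbb => bb => b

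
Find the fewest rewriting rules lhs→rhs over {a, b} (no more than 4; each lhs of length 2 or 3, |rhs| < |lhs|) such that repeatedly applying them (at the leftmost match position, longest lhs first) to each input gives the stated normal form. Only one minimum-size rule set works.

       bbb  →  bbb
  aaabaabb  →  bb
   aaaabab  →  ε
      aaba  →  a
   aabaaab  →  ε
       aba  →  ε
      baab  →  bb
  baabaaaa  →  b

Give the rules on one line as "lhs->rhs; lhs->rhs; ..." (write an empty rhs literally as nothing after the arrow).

  | bbb
  | aaabaabb => babaabb => abaabb => ababb => abbb => bb
  | aaaabab => baabab => aabab => bbab => bab => ab => ε
  | aaba => bba => ba => a

aa->b; ab->; aba->ab; ba->a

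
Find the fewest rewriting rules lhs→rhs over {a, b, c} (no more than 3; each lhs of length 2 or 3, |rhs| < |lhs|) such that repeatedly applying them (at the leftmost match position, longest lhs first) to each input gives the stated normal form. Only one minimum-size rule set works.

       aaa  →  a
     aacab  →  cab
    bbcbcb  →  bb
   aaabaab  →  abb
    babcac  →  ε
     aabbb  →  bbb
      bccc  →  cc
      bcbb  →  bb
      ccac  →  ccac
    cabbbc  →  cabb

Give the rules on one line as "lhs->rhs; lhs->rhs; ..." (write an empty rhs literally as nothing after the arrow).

aa->; bc->

  | aaa => a
  | aacab => cab
  | bbcbcb => bbcb => bb
  | aaabaab => abaab => abb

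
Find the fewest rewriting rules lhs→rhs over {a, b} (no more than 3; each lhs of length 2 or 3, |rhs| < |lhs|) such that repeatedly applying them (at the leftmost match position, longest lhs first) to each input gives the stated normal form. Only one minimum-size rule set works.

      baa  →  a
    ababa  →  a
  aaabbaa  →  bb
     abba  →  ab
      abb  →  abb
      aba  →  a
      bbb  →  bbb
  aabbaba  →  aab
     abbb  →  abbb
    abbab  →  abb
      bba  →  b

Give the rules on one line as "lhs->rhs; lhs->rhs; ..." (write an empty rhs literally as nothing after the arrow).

aaa->bb; ba->

  | baa => a
  | ababa => aba => a
  | aaabbaa => bbbbaa => bbba => bb
  | abba => ab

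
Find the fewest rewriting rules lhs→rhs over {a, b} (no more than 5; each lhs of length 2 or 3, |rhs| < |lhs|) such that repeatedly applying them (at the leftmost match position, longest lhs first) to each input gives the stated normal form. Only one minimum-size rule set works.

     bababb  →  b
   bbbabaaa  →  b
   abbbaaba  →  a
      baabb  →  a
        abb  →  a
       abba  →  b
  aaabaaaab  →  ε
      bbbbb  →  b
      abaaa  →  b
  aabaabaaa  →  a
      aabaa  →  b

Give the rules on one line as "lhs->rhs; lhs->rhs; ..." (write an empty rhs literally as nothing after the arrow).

aa->b; ba->a; baa->ba; bb->

  | bababb => ababb => aabb => bbb => b
  | bbbabaaa => babaaa => abaaa => abaa => aba => aa => b
  | abbbaaba => abaaba => ababa => aaba => bba => a
  | baabb => babb => abb => a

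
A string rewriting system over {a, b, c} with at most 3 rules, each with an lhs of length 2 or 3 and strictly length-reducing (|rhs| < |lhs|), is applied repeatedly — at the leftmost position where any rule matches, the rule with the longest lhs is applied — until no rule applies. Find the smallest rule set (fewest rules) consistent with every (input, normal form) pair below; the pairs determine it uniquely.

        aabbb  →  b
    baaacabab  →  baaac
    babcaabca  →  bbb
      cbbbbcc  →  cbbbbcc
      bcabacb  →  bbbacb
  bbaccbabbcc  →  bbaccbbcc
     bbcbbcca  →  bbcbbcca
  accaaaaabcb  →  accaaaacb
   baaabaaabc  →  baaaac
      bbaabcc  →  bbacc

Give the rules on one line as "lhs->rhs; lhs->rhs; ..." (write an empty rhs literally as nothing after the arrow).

  | aabbb => abb => b
  | baaacabab => baaacab => baaac
  | babcaabca => bcaabca => bbabca => bbca => bbb
  | cbbbbcc

ab->; bca->bb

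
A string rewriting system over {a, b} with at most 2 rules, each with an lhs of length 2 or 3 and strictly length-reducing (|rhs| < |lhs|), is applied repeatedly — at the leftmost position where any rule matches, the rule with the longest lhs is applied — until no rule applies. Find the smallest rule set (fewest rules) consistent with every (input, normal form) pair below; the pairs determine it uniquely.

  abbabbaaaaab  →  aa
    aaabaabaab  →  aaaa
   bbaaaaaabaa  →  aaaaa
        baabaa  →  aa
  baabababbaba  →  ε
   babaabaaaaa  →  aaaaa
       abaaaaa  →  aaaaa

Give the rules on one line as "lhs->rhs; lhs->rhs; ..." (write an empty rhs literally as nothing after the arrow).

ab->; ba->

  | abbabbaaaaab => babbaaaaab => bbaaaaab => baaaab => aaab => aa
  | aaabaabaab => aaaabaab => aaaaab => aaaa
  | bbaaaaaabaa => baaaaabaa => aaaabaa => aaaaa
  | baabaa => abaa => aa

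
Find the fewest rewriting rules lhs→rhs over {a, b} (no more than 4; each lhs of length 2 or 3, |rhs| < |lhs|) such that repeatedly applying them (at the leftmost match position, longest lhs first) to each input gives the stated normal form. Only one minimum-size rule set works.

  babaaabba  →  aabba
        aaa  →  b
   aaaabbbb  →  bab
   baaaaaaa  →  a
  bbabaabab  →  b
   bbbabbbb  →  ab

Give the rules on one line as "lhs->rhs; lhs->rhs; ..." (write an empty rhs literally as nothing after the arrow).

  | babaaabba => bbbaabba => aabba
  | aaa => b
  | aaaabbbb => babbbb => bab
  | baaaaaaa => bbaaaa => bbba => a

aaa->b; aba->bb; bbb->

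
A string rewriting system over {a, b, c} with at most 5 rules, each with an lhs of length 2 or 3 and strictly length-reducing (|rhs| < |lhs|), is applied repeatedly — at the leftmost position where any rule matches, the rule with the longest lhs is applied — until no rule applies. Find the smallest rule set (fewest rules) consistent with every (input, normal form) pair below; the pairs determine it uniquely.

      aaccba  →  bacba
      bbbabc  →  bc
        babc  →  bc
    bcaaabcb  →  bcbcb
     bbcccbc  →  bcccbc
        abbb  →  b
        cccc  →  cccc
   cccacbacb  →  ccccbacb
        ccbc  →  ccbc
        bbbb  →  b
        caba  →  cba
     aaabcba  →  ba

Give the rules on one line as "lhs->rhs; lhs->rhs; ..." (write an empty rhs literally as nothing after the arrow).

aac->ba; ab->; bb->b; ca->c

  | aaccba => bacba
  | bbbabc => bbabc => babc => bc
  | babc => bc
  | bcaaabcb => bcaabcb => bcabcb => bcbcb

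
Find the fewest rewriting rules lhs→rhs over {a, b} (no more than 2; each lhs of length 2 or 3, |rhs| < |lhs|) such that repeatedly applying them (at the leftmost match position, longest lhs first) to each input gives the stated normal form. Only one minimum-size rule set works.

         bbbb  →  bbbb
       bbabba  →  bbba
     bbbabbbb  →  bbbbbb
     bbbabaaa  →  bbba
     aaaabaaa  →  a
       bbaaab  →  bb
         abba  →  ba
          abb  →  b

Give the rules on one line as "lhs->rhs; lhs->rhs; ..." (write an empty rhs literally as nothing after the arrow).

aa->a; ab->

  | bbbb
  | bbabba => bbba
  | bbbabbbb => bbbbbb
  | bbbabaaa => bbbaaa => bbbaa => bbba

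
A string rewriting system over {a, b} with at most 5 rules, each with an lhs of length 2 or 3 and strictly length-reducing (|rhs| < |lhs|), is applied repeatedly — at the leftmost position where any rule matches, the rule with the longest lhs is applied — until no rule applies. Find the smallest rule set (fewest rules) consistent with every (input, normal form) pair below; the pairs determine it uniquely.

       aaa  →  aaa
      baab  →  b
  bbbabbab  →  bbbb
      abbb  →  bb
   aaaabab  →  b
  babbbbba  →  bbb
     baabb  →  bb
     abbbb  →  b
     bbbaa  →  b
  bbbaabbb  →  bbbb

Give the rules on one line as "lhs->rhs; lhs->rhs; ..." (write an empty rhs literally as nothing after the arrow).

  | aaa
  | baab => bba => b
  | bbbabbab => bbbbab => bbbb
  | abbb => bab => bb

aab->ba; ab->b; abb->ba; bba->b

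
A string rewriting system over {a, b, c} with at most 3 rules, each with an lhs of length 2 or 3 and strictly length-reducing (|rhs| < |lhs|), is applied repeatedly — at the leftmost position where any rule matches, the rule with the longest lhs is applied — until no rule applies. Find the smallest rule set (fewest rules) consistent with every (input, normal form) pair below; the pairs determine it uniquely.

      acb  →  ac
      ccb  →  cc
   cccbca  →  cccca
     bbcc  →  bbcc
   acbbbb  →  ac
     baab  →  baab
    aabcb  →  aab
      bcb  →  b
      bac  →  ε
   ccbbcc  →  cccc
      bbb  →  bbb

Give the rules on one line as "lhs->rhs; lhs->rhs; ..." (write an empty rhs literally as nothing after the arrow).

bac->; bcb->b; cb->c

  | acb => ac
  | ccb => cc
  | cccbca => cccca
  | bbcc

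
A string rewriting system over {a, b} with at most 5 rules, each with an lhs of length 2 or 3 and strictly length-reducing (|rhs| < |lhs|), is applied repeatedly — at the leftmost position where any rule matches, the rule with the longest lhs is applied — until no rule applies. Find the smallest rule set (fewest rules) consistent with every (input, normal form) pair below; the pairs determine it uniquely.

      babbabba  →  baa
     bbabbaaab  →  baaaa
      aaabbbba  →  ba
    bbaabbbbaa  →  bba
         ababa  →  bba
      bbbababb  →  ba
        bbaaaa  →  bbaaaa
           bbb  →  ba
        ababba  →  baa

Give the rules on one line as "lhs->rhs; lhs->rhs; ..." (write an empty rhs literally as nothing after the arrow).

ab->a; aba->b; abb->b; bbb->ba

  | babbabba => bbabba => bbba => baa
  | bbabbaaab => bbbaaab => baaaab => baaaa
  | aaabbbba => aabbba => abba => ba
  | bbaabbbbaa => bbabbbaa => bbbbaa => babaa => bba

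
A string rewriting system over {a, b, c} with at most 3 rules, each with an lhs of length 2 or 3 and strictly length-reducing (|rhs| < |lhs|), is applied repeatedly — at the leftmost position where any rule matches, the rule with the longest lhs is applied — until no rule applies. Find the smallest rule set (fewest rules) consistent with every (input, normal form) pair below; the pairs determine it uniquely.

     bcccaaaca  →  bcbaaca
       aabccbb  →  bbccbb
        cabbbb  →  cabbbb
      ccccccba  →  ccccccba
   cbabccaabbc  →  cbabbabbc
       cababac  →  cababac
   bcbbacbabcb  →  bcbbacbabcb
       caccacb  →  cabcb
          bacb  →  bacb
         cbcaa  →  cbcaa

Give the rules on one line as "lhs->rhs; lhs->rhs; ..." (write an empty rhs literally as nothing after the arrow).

  | bcccaaaca => bcbaaca
  | aabccbb => bbccbb
  | cabbbb
  | ccccccba

aab->bb; cca->b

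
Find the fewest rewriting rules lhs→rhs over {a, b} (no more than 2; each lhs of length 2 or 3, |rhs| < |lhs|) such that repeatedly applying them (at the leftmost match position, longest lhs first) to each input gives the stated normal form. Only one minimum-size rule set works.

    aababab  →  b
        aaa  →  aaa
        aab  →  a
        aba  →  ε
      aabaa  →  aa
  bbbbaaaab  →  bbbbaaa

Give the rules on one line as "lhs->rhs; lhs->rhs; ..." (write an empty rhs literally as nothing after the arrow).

ab->; aba->

  | aababab => abab => b
  | aaa
  | aab => a
  | aba => ε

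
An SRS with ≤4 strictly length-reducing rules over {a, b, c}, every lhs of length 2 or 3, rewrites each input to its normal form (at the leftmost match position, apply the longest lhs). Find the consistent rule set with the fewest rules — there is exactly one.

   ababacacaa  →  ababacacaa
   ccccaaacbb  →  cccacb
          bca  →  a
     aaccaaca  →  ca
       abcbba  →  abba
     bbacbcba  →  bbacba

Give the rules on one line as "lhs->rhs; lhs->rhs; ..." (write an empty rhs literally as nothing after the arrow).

  | ababacacaa
  | ccccaaacbb => ccccabb => cccacb
  | bca => a
  | aaccaaca => caaca => ca

aac->; bc->; cab->ac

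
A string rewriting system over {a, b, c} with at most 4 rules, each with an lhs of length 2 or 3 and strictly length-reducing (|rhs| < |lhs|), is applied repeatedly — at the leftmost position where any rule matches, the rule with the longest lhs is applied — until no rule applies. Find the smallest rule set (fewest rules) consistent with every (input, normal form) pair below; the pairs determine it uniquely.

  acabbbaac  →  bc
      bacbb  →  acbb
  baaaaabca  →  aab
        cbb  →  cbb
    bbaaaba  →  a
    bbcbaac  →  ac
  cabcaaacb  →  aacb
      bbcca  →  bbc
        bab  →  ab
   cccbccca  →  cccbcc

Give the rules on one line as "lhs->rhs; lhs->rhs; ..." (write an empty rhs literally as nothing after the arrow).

  | acabbbaac => abbbaac => abbaac => abaac => aaac => bc
  | bacbb => acbb
  | baaaaabca => aaaaabca => baabca => aabca => aab
  | cbb

aaa->b; ba->a; ca->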